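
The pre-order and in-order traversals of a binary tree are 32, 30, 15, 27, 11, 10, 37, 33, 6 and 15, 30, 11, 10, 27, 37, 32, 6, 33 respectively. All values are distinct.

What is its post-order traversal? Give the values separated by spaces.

The first element of pre-order is the root; it splits in-order into left and right subtrees.
Root 32: left subtree has 6 nodes {15, 30, 11, 10, 27, 37}, right has 2 {6, 33}.
  Root 30: left subtree has 1 node {15}, right has 4 {11, 10, 27, 37}.
    Root 27: left subtree has 2 nodes {11, 10}, right has 1 {37}.
      Root 11: left subtree has 0 nodes { }, right has 1 {10}.
  Root 33: left subtree has 1 node {6}, right has 0 { }.

15 10 11 37 27 30 6 33 32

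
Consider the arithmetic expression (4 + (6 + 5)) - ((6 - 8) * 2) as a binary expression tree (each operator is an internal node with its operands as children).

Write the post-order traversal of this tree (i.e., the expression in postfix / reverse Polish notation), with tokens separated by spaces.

4 6 5 + + 6 8 - 2 * -

Post-order on an expression tree gives postfix notation: for each operator, emit left operand, right operand, then the operator.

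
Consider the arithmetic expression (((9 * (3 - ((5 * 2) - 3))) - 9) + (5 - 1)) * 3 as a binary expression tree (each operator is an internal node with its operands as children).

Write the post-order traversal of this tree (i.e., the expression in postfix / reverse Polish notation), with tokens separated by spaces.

Post-order on an expression tree gives postfix notation: for each operator, emit left operand, right operand, then the operator.

9 3 5 2 * 3 - - * 9 - 5 1 - + 3 *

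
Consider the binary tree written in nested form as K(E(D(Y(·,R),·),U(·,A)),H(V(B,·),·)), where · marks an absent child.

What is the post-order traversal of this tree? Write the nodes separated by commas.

R, Y, D, A, U, E, B, V, H, K

Post-order visits the left subtree, then the right subtree, then the node.
At K: go left to E.
  At E: go left to D.
    At D: go left to Y.
      At Y: no left child.
      At Y: go right to R.
        R is a leaf — visit R.
      Visit Y.
    At D: no right child.
    Visit D.
  At E: go right to U.
    At U: no left child.
    At U: go right to A.
      A is a leaf — visit A.
    Visit U.
  Visit E.
At K: go right to H.
  At H: go left to V.
    At V: go left to B.
      B is a leaf — visit B.
    At V: no right child.
    Visit V.
  At H: no right child.
  Visit H.
Visit K.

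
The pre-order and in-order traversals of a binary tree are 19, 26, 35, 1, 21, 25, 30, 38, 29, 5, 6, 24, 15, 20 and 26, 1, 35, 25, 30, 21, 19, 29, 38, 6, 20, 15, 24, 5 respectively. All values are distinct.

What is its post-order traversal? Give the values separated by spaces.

1 30 25 21 35 26 29 20 15 24 6 5 38 19

The first element of pre-order is the root; it splits in-order into left and right subtrees.
Root 19: left subtree has 6 nodes {26, 1, 35, 25, 30, 21}, right has 7 {29, 38, 6, 20, 15, 24, 5}.
  Root 26: left subtree has 0 nodes { }, right has 5 {1, 35, 25, 30, 21}.
    Root 35: left subtree has 1 node {1}, right has 3 {25, 30, 21}.
      Root 21: left subtree has 2 nodes {25, 30}, right has 0 { }.
        Root 25: left subtree has 0 nodes { }, right has 1 {30}.
  Root 38: left subtree has 1 node {29}, right has 5 {6, 20, 15, 24, 5}.
    Root 5: left subtree has 4 nodes {6, 20, 15, 24}, right has 0 { }.
      Root 6: left subtree has 0 nodes { }, right has 3 {20, 15, 24}.
        Root 24: left subtree has 2 nodes {20, 15}, right has 0 { }.
          Root 15: left subtree has 1 node {20}, right has 0 { }.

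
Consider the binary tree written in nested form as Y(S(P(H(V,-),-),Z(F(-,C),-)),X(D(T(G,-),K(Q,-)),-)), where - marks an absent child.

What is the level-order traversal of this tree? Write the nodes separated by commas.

Y, S, X, P, Z, D, H, F, T, K, V, C, G, Q

Level-order visits nodes level by level from the root, left to right within each level.
Level 0: Y
Level 1: S, X
Level 2: P, Z, D
Level 3: H, F, T, K
Level 4: V, C, G, Q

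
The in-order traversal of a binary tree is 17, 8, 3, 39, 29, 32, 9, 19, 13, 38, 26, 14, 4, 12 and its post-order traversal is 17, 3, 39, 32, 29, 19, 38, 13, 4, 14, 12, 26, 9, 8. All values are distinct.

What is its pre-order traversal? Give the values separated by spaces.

The last element of post-order is the root; it splits in-order into left and right subtrees.
Root 8: left subtree has 1 node {17}, right has 12 {3, 39, 29, 32, 9, 19, 13, 38, 26, 14, 4, 12}.
  Root 9: left subtree has 4 nodes {3, 39, 29, 32}, right has 7 {19, 13, 38, 26, 14, 4, 12}.
    Root 29: left subtree has 2 nodes {3, 39}, right has 1 {32}.
      Root 39: left subtree has 1 node {3}, right has 0 { }.
    Root 26: left subtree has 3 nodes {19, 13, 38}, right has 3 {14, 4, 12}.
      Root 13: left subtree has 1 node {19}, right has 1 {38}.
      Root 12: left subtree has 2 nodes {14, 4}, right has 0 { }.
        Root 14: left subtree has 0 nodes { }, right has 1 {4}.

8 17 9 29 39 3 32 26 13 19 38 12 14 4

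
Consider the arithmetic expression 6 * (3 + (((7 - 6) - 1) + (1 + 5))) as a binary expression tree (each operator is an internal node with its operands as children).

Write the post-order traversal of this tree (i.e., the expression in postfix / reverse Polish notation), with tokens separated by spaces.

Post-order on an expression tree gives postfix notation: for each operator, emit left operand, right operand, then the operator.

6 3 7 6 - 1 - 1 5 + + + *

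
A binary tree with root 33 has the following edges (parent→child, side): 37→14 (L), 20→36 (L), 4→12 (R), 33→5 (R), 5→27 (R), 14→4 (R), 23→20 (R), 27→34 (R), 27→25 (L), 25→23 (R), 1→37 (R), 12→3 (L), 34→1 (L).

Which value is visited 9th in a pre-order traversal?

1

Pre-order visits the node, then its left subtree, then its right subtree.
Visit 33.
At 33: no left child.
At 33: go right to 5.
  Visit 5.
  At 5: no left child.
  At 5: go right to 27.
    Visit 27.
    At 27: go left to 25.
      Visit 25.
      At 25: no left child.
      At 25: go right to 23.
        Visit 23.
        At 23: no left child.
        At 23: go right to 20.
          Visit 20.
          At 20: go left to 36.
            36 is a leaf — visit 36.
          At 20: no right child.
    At 27: go right to 34.
      Visit 34.
      At 34: go left to 1.
        Visit 1.
        At 1: no left child.
        At 1: go right to 37.
          Visit 37.
          At 37: go left to 14.
            Visit 14.
            At 14: no left child.
            At 14: go right to 4.
              Visit 4.
              At 4: no left child.
              At 4: go right to 12.
                Visit 12.
                At 12: go left to 3.
                  3 is a leaf — visit 3.
                At 12: no right child.
          At 37: no right child.
      At 34: no right child.
Full pre-order sequence: 33, 5, 27, 25, 23, 20, 36, 34, 1, 37, 14, 4, 12, 3.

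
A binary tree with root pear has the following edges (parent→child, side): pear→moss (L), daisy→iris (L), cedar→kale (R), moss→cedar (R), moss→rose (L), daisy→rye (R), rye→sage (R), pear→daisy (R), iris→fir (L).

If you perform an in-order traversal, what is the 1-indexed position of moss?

In-order visits the left subtree, then the node, then the right subtree.
At pear: go left to moss.
  At moss: go left to rose.
    rose is a leaf — visit rose.
  Visit moss.
  At moss: go right to cedar.
    At cedar: no left child.
    Visit cedar.
    At cedar: go right to kale.
      kale is a leaf — visit kale.
Visit pear.
At pear: go right to daisy.
  At daisy: go left to iris.
    At iris: go left to fir.
      fir is a leaf — visit fir.
    Visit iris.
    At iris: no right child.
  Visit daisy.
  At daisy: go right to rye.
    At rye: no left child.
    Visit rye.
    At rye: go right to sage.
      sage is a leaf — visit sage.
Full in-order sequence: rose, moss, cedar, kale, pear, fir, iris, daisy, rye, sage.

2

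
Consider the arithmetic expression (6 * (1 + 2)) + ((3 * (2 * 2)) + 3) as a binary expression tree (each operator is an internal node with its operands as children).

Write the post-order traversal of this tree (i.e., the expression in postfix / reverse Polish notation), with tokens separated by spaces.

Post-order on an expression tree gives postfix notation: for each operator, emit left operand, right operand, then the operator.

6 1 2 + * 3 2 2 * * 3 + +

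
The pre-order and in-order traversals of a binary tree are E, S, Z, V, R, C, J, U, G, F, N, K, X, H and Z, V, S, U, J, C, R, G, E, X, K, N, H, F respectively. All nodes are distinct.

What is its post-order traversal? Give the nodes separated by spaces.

V Z U J C G R S X K H N F E

The first element of pre-order is the root; it splits in-order into left and right subtrees.
Root E: left subtree has 8 nodes {Z, V, S, U, J, C, R, G}, right has 5 {X, K, N, H, F}.
  Root S: left subtree has 2 nodes {Z, V}, right has 5 {U, J, C, R, G}.
    Root Z: left subtree has 0 nodes { }, right has 1 {V}.
    Root R: left subtree has 3 nodes {U, J, C}, right has 1 {G}.
      Root C: left subtree has 2 nodes {U, J}, right has 0 { }.
        Root J: left subtree has 1 node {U}, right has 0 { }.
  Root F: left subtree has 4 nodes {X, K, N, H}, right has 0 { }.
    Root N: left subtree has 2 nodes {X, K}, right has 1 {H}.
      Root K: left subtree has 1 node {X}, right has 0 { }.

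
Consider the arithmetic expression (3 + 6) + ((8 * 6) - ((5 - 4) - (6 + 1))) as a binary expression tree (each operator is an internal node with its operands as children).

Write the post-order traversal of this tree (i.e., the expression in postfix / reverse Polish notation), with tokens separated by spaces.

3 6 + 8 6 * 5 4 - 6 1 + - - +

Post-order on an expression tree gives postfix notation: for each operator, emit left operand, right operand, then the operator.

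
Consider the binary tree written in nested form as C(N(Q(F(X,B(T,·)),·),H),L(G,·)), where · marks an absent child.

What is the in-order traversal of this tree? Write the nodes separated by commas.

In-order visits the left subtree, then the node, then the right subtree.
At C: go left to N.
  At N: go left to Q.
    At Q: go left to F.
      At F: go left to X.
        X is a leaf — visit X.
      Visit F.
      At F: go right to B.
        At B: go left to T.
          T is a leaf — visit T.
        Visit B.
        At B: no right child.
    Visit Q.
    At Q: no right child.
  Visit N.
  At N: go right to H.
    H is a leaf — visit H.
Visit C.
At C: go right to L.
  At L: go left to G.
    G is a leaf — visit G.
  Visit L.
  At L: no right child.

X, F, T, B, Q, N, H, C, G, L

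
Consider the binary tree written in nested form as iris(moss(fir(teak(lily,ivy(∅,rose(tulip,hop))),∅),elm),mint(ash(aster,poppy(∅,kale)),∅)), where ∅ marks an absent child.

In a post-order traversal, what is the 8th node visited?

elm

Post-order visits the left subtree, then the right subtree, then the node.
At iris: go left to moss.
  At moss: go left to fir.
    At fir: go left to teak.
      At teak: go left to lily.
        lily is a leaf — visit lily.
      At teak: go right to ivy.
        At ivy: no left child.
        At ivy: go right to rose.
          At rose: go left to tulip.
            tulip is a leaf — visit tulip.
          At rose: go right to hop.
            hop is a leaf — visit hop.
          Visit rose.
        Visit ivy.
      Visit teak.
    At fir: no right child.
    Visit fir.
  At moss: go right to elm.
    elm is a leaf — visit elm.
  Visit moss.
At iris: go right to mint.
  At mint: go left to ash.
    At ash: go left to aster.
      aster is a leaf — visit aster.
    At ash: go right to poppy.
      At poppy: no left child.
      At poppy: go right to kale.
        kale is a leaf — visit kale.
      Visit poppy.
    Visit ash.
  At mint: no right child.
  Visit mint.
Visit iris.
Full post-order sequence: lily, tulip, hop, rose, ivy, teak, fir, elm, moss, aster, kale, poppy, ash, mint, iris.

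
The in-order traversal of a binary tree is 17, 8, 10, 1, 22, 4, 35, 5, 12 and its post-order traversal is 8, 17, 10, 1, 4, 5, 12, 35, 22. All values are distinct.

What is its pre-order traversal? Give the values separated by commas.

22, 1, 10, 17, 8, 35, 4, 12, 5

The last element of post-order is the root; it splits in-order into left and right subtrees.
Root 22: left subtree has 4 nodes {17, 8, 10, 1}, right has 4 {4, 35, 5, 12}.
  Root 1: left subtree has 3 nodes {17, 8, 10}, right has 0 { }.
    Root 10: left subtree has 2 nodes {17, 8}, right has 0 { }.
      Root 17: left subtree has 0 nodes { }, right has 1 {8}.
  Root 35: left subtree has 1 node {4}, right has 2 {5, 12}.
    Root 12: left subtree has 1 node {5}, right has 0 { }.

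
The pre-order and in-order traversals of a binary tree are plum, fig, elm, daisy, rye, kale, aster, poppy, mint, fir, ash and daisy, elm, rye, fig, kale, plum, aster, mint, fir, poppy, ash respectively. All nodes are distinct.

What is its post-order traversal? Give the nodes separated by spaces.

daisy rye elm kale fig fir mint ash poppy aster plum

The first element of pre-order is the root; it splits in-order into left and right subtrees.
Root plum: left subtree has 5 nodes {daisy, elm, rye, fig, kale}, right has 5 {aster, mint, fir, poppy, ash}.
  Root fig: left subtree has 3 nodes {daisy, elm, rye}, right has 1 {kale}.
    Root elm: left subtree has 1 node {daisy}, right has 1 {rye}.
  Root aster: left subtree has 0 nodes { }, right has 4 {mint, fir, poppy, ash}.
    Root poppy: left subtree has 2 nodes {mint, fir}, right has 1 {ash}.
      Root mint: left subtree has 0 nodes { }, right has 1 {fir}.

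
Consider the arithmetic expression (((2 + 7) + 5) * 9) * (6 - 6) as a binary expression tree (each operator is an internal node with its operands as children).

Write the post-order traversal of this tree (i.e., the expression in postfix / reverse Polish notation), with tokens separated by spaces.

Post-order on an expression tree gives postfix notation: for each operator, emit left operand, right operand, then the operator.

2 7 + 5 + 9 * 6 6 - *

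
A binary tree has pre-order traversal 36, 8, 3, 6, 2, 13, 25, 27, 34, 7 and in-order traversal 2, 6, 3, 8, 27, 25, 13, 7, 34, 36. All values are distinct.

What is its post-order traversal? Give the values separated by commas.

2, 6, 3, 27, 25, 7, 34, 13, 8, 36

The first element of pre-order is the root; it splits in-order into left and right subtrees.
Root 36: left subtree has 9 nodes {2, 6, 3, 8, 27, 25, 13, 7, 34}, right has 0 { }.
  Root 8: left subtree has 3 nodes {2, 6, 3}, right has 5 {27, 25, 13, 7, 34}.
    Root 3: left subtree has 2 nodes {2, 6}, right has 0 { }.
      Root 6: left subtree has 1 node {2}, right has 0 { }.
    Root 13: left subtree has 2 nodes {27, 25}, right has 2 {7, 34}.
      Root 25: left subtree has 1 node {27}, right has 0 { }.
      Root 34: left subtree has 1 node {7}, right has 0 { }.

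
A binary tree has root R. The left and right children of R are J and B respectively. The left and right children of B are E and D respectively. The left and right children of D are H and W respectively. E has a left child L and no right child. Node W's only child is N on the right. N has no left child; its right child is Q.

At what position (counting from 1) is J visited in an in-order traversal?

1

In-order visits the left subtree, then the node, then the right subtree.
At R: go left to J.
  J is a leaf — visit J.
Visit R.
At R: go right to B.
  At B: go left to E.
    At E: go left to L.
      L is a leaf — visit L.
    Visit E.
    At E: no right child.
  Visit B.
  At B: go right to D.
    At D: go left to H.
      H is a leaf — visit H.
    Visit D.
    At D: go right to W.
      At W: no left child.
      Visit W.
      At W: go right to N.
        At N: no left child.
        Visit N.
        At N: go right to Q.
          Q is a leaf — visit Q.
Full in-order sequence: J, R, L, E, B, H, D, W, N, Q.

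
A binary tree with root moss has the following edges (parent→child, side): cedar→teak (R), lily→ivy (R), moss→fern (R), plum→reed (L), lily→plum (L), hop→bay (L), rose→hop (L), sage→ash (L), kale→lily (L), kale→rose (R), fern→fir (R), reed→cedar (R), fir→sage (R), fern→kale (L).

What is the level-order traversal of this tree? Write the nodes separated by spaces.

Level-order visits nodes level by level from the root, left to right within each level.
Level 0: moss
Level 1: fern
Level 2: kale, fir
Level 3: lily, rose, sage
Level 4: plum, ivy, hop, ash
Level 5: reed, bay
Level 6: cedar
Level 7: teak

moss fern kale fir lily rose sage plum ivy hop ash reed bay cedar teak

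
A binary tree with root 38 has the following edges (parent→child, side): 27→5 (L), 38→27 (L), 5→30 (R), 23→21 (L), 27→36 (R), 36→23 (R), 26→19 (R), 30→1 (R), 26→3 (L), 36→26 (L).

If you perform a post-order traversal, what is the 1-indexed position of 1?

Post-order visits the left subtree, then the right subtree, then the node.
At 38: go left to 27.
  At 27: go left to 5.
    At 5: no left child.
    At 5: go right to 30.
      At 30: no left child.
      At 30: go right to 1.
        1 is a leaf — visit 1.
      Visit 30.
    Visit 5.
  At 27: go right to 36.
    At 36: go left to 26.
      At 26: go left to 3.
        3 is a leaf — visit 3.
      At 26: go right to 19.
        19 is a leaf — visit 19.
      Visit 26.
    At 36: go right to 23.
      At 23: go left to 21.
        21 is a leaf — visit 21.
      At 23: no right child.
      Visit 23.
    Visit 36.
  Visit 27.
At 38: no right child.
Visit 38.
Full post-order sequence: 1, 30, 5, 3, 19, 26, 21, 23, 36, 27, 38.

1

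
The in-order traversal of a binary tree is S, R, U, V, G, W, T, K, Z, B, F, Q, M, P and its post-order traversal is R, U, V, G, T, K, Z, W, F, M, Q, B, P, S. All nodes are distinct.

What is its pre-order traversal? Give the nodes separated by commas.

The last element of post-order is the root; it splits in-order into left and right subtrees.
Root S: left subtree has 0 nodes { }, right has 13 {R, U, V, G, W, T, K, Z, B, F, Q, M, P}.
  Root P: left subtree has 12 nodes {R, U, V, G, W, T, K, Z, B, F, Q, M}, right has 0 { }.
    Root B: left subtree has 8 nodes {R, U, V, G, W, T, K, Z}, right has 3 {F, Q, M}.
      Root W: left subtree has 4 nodes {R, U, V, G}, right has 3 {T, K, Z}.
        Root G: left subtree has 3 nodes {R, U, V}, right has 0 { }.
          Root V: left subtree has 2 nodes {R, U}, right has 0 { }.
            Root U: left subtree has 1 node {R}, right has 0 { }.
        Root Z: left subtree has 2 nodes {T, K}, right has 0 { }.
          Root K: left subtree has 1 node {T}, right has 0 { }.
      Root Q: left subtree has 1 node {F}, right has 1 {M}.

S, P, B, W, G, V, U, R, Z, K, T, Q, F, M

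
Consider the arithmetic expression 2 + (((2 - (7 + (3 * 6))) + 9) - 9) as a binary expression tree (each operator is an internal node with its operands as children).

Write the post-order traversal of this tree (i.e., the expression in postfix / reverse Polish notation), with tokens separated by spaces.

2 2 7 3 6 * + - 9 + 9 - +

Post-order on an expression tree gives postfix notation: for each operator, emit left operand, right operand, then the operator.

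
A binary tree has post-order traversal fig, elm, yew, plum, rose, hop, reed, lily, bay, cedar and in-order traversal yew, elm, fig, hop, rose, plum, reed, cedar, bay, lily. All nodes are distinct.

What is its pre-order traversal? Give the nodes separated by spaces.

The last element of post-order is the root; it splits in-order into left and right subtrees.
Root cedar: left subtree has 7 nodes {yew, elm, fig, hop, rose, plum, reed}, right has 2 {bay, lily}.
  Root reed: left subtree has 6 nodes {yew, elm, fig, hop, rose, plum}, right has 0 { }.
    Root hop: left subtree has 3 nodes {yew, elm, fig}, right has 2 {rose, plum}.
      Root yew: left subtree has 0 nodes { }, right has 2 {elm, fig}.
        Root elm: left subtree has 0 nodes { }, right has 1 {fig}.
      Root rose: left subtree has 0 nodes { }, right has 1 {plum}.
  Root bay: left subtree has 0 nodes { }, right has 1 {lily}.

cedar reed hop yew elm fig rose plum bay lily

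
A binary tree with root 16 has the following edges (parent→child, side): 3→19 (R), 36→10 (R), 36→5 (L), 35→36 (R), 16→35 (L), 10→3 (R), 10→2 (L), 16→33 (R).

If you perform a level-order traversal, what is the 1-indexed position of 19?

9

Level-order visits nodes level by level from the root, left to right within each level.
Level 0: 16
Level 1: 35, 33
Level 2: 36
Level 3: 5, 10
Level 4: 2, 3
Level 5: 19
Full level-order sequence: 16, 35, 33, 36, 5, 10, 2, 3, 19.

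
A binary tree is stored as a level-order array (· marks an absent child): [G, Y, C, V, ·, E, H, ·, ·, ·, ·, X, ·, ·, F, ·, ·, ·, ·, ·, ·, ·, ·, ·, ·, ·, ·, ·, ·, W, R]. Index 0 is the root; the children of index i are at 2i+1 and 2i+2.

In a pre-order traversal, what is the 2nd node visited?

Y

Pre-order visits the node, then its left subtree, then its right subtree.
Visit G.
At G: go left to Y.
  Visit Y.
  At Y: go left to V.
    V is a leaf — visit V.
  At Y: no right child.
At G: go right to C.
  Visit C.
  At C: go left to E.
    Visit E.
    At E: go left to X.
      X is a leaf — visit X.
    At E: no right child.
  At C: go right to H.
    Visit H.
    At H: no left child.
    At H: go right to F.
      Visit F.
      At F: go left to W.
        W is a leaf — visit W.
      At F: go right to R.
        R is a leaf — visit R.
Full pre-order sequence: G, Y, V, C, E, X, H, F, W, R.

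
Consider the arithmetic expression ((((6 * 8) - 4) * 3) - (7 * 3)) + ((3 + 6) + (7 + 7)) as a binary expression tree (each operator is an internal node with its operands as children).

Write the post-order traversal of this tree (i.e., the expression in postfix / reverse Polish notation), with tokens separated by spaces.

6 8 * 4 - 3 * 7 3 * - 3 6 + 7 7 + + +

Post-order on an expression tree gives postfix notation: for each operator, emit left operand, right operand, then the operator.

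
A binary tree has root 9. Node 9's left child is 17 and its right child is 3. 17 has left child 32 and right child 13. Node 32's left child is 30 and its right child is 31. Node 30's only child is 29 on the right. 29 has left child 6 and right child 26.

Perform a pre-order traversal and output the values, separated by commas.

Pre-order visits the node, then its left subtree, then its right subtree.
Visit 9.
At 9: go left to 17.
  Visit 17.
  At 17: go left to 32.
    Visit 32.
    At 32: go left to 30.
      Visit 30.
      At 30: no left child.
      At 30: go right to 29.
        Visit 29.
        At 29: go left to 6.
          6 is a leaf — visit 6.
        At 29: go right to 26.
          26 is a leaf — visit 26.
    At 32: go right to 31.
      31 is a leaf — visit 31.
  At 17: go right to 13.
    13 is a leaf — visit 13.
At 9: go right to 3.
  3 is a leaf — visit 3.

9, 17, 32, 30, 29, 6, 26, 31, 13, 3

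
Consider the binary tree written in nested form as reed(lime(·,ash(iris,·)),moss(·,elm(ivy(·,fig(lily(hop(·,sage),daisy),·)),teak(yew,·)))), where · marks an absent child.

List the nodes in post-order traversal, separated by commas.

iris, ash, lime, sage, hop, daisy, lily, fig, ivy, yew, teak, elm, moss, reed

Post-order visits the left subtree, then the right subtree, then the node.
At reed: go left to lime.
  At lime: no left child.
  At lime: go right to ash.
    At ash: go left to iris.
      iris is a leaf — visit iris.
    At ash: no right child.
    Visit ash.
  Visit lime.
At reed: go right to moss.
  At moss: no left child.
  At moss: go right to elm.
    At elm: go left to ivy.
      At ivy: no left child.
      At ivy: go right to fig.
        At fig: go left to lily.
          At lily: go left to hop.
            At hop: no left child.
            At hop: go right to sage.
              sage is a leaf — visit sage.
            Visit hop.
          At lily: go right to daisy.
            daisy is a leaf — visit daisy.
          Visit lily.
        At fig: no right child.
        Visit fig.
      Visit ivy.
    At elm: go right to teak.
      At teak: go left to yew.
        yew is a leaf — visit yew.
      At teak: no right child.
      Visit teak.
    Visit elm.
  Visit moss.
Visit reed.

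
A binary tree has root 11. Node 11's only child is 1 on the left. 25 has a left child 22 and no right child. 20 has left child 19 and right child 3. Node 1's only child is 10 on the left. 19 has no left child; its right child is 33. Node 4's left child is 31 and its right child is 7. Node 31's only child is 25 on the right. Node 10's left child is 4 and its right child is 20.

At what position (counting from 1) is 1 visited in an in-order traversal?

11

In-order visits the left subtree, then the node, then the right subtree.
At 11: go left to 1.
  At 1: go left to 10.
    At 10: go left to 4.
      At 4: go left to 31.
        At 31: no left child.
        Visit 31.
        At 31: go right to 25.
          At 25: go left to 22.
            22 is a leaf — visit 22.
          Visit 25.
          At 25: no right child.
      Visit 4.
      At 4: go right to 7.
        7 is a leaf — visit 7.
    Visit 10.
    At 10: go right to 20.
      At 20: go left to 19.
        At 19: no left child.
        Visit 19.
        At 19: go right to 33.
          33 is a leaf — visit 33.
      Visit 20.
      At 20: go right to 3.
        3 is a leaf — visit 3.
  Visit 1.
  At 1: no right child.
Visit 11.
At 11: no right child.
Full in-order sequence: 31, 22, 25, 4, 7, 10, 19, 33, 20, 3, 1, 11.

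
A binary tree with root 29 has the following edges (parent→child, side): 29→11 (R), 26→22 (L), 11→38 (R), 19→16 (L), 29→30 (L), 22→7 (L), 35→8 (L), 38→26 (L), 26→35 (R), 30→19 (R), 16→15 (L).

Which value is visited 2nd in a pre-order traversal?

30

Pre-order visits the node, then its left subtree, then its right subtree.
Visit 29.
At 29: go left to 30.
  Visit 30.
  At 30: no left child.
  At 30: go right to 19.
    Visit 19.
    At 19: go left to 16.
      Visit 16.
      At 16: go left to 15.
        15 is a leaf — visit 15.
      At 16: no right child.
    At 19: no right child.
At 29: go right to 11.
  Visit 11.
  At 11: no left child.
  At 11: go right to 38.
    Visit 38.
    At 38: go left to 26.
      Visit 26.
      At 26: go left to 22.
        Visit 22.
        At 22: go left to 7.
          7 is a leaf — visit 7.
        At 22: no right child.
      At 26: go right to 35.
        Visit 35.
        At 35: go left to 8.
          8 is a leaf — visit 8.
        At 35: no right child.
    At 38: no right child.
Full pre-order sequence: 29, 30, 19, 16, 15, 11, 38, 26, 22, 7, 35, 8.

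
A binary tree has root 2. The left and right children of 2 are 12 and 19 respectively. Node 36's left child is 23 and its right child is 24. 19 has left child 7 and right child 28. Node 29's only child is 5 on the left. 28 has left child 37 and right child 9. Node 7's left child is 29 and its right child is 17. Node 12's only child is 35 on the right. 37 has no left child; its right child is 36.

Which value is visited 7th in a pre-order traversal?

Pre-order visits the node, then its left subtree, then its right subtree.
Visit 2.
At 2: go left to 12.
  Visit 12.
  At 12: no left child.
  At 12: go right to 35.
    35 is a leaf — visit 35.
At 2: go right to 19.
  Visit 19.
  At 19: go left to 7.
    Visit 7.
    At 7: go left to 29.
      Visit 29.
      At 29: go left to 5.
        5 is a leaf — visit 5.
      At 29: no right child.
    At 7: go right to 17.
      17 is a leaf — visit 17.
  At 19: go right to 28.
    Visit 28.
    At 28: go left to 37.
      Visit 37.
      At 37: no left child.
      At 37: go right to 36.
        Visit 36.
        At 36: go left to 23.
          23 is a leaf — visit 23.
        At 36: go right to 24.
          24 is a leaf — visit 24.
    At 28: go right to 9.
      9 is a leaf — visit 9.
Full pre-order sequence: 2, 12, 35, 19, 7, 29, 5, 17, 28, 37, 36, 23, 24, 9.

5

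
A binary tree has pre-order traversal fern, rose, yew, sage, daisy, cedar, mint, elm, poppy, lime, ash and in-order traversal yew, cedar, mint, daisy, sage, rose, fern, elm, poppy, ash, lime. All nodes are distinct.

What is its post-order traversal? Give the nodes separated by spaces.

mint cedar daisy sage yew rose ash lime poppy elm fern

The first element of pre-order is the root; it splits in-order into left and right subtrees.
Root fern: left subtree has 6 nodes {yew, cedar, mint, daisy, sage, rose}, right has 4 {elm, poppy, ash, lime}.
  Root rose: left subtree has 5 nodes {yew, cedar, mint, daisy, sage}, right has 0 { }.
    Root yew: left subtree has 0 nodes { }, right has 4 {cedar, mint, daisy, sage}.
      Root sage: left subtree has 3 nodes {cedar, mint, daisy}, right has 0 { }.
        Root daisy: left subtree has 2 nodes {cedar, mint}, right has 0 { }.
          Root cedar: left subtree has 0 nodes { }, right has 1 {mint}.
  Root elm: left subtree has 0 nodes { }, right has 3 {poppy, ash, lime}.
    Root poppy: left subtree has 0 nodes { }, right has 2 {ash, lime}.
      Root lime: left subtree has 1 node {ash}, right has 0 { }.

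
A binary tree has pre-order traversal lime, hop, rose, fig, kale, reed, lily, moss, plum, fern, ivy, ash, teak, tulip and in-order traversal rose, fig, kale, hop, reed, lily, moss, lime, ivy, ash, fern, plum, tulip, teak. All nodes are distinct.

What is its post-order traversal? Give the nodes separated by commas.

The first element of pre-order is the root; it splits in-order into left and right subtrees.
Root lime: left subtree has 7 nodes {rose, fig, kale, hop, reed, lily, moss}, right has 6 {ivy, ash, fern, plum, tulip, teak}.
  Root hop: left subtree has 3 nodes {rose, fig, kale}, right has 3 {reed, lily, moss}.
    Root rose: left subtree has 0 nodes { }, right has 2 {fig, kale}.
      Root fig: left subtree has 0 nodes { }, right has 1 {kale}.
    Root reed: left subtree has 0 nodes { }, right has 2 {lily, moss}.
      Root lily: left subtree has 0 nodes { }, right has 1 {moss}.
  Root plum: left subtree has 3 nodes {ivy, ash, fern}, right has 2 {tulip, teak}.
    Root fern: left subtree has 2 nodes {ivy, ash}, right has 0 { }.
      Root ivy: left subtree has 0 nodes { }, right has 1 {ash}.
    Root teak: left subtree has 1 node {tulip}, right has 0 { }.

kale, fig, rose, moss, lily, reed, hop, ash, ivy, fern, tulip, teak, plum, lime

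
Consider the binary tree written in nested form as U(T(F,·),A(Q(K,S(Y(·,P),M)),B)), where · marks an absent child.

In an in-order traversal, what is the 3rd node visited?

In-order visits the left subtree, then the node, then the right subtree.
At U: go left to T.
  At T: go left to F.
    F is a leaf — visit F.
  Visit T.
  At T: no right child.
Visit U.
At U: go right to A.
  At A: go left to Q.
    At Q: go left to K.
      K is a leaf — visit K.
    Visit Q.
    At Q: go right to S.
      At S: go left to Y.
        At Y: no left child.
        Visit Y.
        At Y: go right to P.
          P is a leaf — visit P.
      Visit S.
      At S: go right to M.
        M is a leaf — visit M.
  Visit A.
  At A: go right to B.
    B is a leaf — visit B.
Full in-order sequence: F, T, U, K, Q, Y, P, S, M, A, B.

U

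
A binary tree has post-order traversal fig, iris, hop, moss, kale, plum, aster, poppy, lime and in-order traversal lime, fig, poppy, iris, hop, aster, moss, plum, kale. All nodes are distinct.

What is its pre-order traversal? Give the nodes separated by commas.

lime, poppy, fig, aster, hop, iris, plum, moss, kale

The last element of post-order is the root; it splits in-order into left and right subtrees.
Root lime: left subtree has 0 nodes { }, right has 8 {fig, poppy, iris, hop, aster, moss, plum, kale}.
  Root poppy: left subtree has 1 node {fig}, right has 6 {iris, hop, aster, moss, plum, kale}.
    Root aster: left subtree has 2 nodes {iris, hop}, right has 3 {moss, plum, kale}.
      Root hop: left subtree has 1 node {iris}, right has 0 { }.
      Root plum: left subtree has 1 node {moss}, right has 1 {kale}.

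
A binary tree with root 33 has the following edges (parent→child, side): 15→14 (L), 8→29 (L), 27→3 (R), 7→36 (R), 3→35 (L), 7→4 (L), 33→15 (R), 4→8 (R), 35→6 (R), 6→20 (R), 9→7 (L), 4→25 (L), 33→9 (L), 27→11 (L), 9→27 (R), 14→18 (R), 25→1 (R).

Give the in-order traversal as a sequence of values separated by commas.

In-order visits the left subtree, then the node, then the right subtree.
At 33: go left to 9.
  At 9: go left to 7.
    At 7: go left to 4.
      At 4: go left to 25.
        At 25: no left child.
        Visit 25.
        At 25: go right to 1.
          1 is a leaf — visit 1.
      Visit 4.
      At 4: go right to 8.
        At 8: go left to 29.
          29 is a leaf — visit 29.
        Visit 8.
        At 8: no right child.
    Visit 7.
    At 7: go right to 36.
      36 is a leaf — visit 36.
  Visit 9.
  At 9: go right to 27.
    At 27: go left to 11.
      11 is a leaf — visit 11.
    Visit 27.
    At 27: go right to 3.
      At 3: go left to 35.
        At 35: no left child.
        Visit 35.
        At 35: go right to 6.
          At 6: no left child.
          Visit 6.
          At 6: go right to 20.
            20 is a leaf — visit 20.
      Visit 3.
      At 3: no right child.
Visit 33.
At 33: go right to 15.
  At 15: go left to 14.
    At 14: no left child.
    Visit 14.
    At 14: go right to 18.
      18 is a leaf — visit 18.
  Visit 15.
  At 15: no right child.

25, 1, 4, 29, 8, 7, 36, 9, 11, 27, 35, 6, 20, 3, 33, 14, 18, 15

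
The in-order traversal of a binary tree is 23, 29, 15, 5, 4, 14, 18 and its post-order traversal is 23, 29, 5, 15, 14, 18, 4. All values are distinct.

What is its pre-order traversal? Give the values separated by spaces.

The last element of post-order is the root; it splits in-order into left and right subtrees.
Root 4: left subtree has 4 nodes {23, 29, 15, 5}, right has 2 {14, 18}.
  Root 15: left subtree has 2 nodes {23, 29}, right has 1 {5}.
    Root 29: left subtree has 1 node {23}, right has 0 { }.
  Root 18: left subtree has 1 node {14}, right has 0 { }.

4 15 29 23 5 18 14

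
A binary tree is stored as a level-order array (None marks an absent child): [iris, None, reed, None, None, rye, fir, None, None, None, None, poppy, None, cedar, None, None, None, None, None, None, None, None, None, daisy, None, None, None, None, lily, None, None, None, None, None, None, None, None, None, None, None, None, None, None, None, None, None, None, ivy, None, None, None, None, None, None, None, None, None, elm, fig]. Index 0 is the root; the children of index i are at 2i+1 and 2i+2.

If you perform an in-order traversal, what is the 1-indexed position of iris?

1

In-order visits the left subtree, then the node, then the right subtree.
At iris: no left child.
Visit iris.
At iris: go right to reed.
  At reed: go left to rye.
    At rye: go left to poppy.
      At poppy: go left to daisy.
        At daisy: go left to ivy.
          ivy is a leaf — visit ivy.
        Visit daisy.
        At daisy: no right child.
      Visit poppy.
      At poppy: no right child.
    Visit rye.
    At rye: no right child.
  Visit reed.
  At reed: go right to fir.
    At fir: go left to cedar.
      At cedar: no left child.
      Visit cedar.
      At cedar: go right to lily.
        At lily: go left to elm.
          elm is a leaf — visit elm.
        Visit lily.
        At lily: go right to fig.
          fig is a leaf — visit fig.
    Visit fir.
    At fir: no right child.
Full in-order sequence: iris, ivy, daisy, poppy, rye, reed, cedar, elm, lily, fig, fir.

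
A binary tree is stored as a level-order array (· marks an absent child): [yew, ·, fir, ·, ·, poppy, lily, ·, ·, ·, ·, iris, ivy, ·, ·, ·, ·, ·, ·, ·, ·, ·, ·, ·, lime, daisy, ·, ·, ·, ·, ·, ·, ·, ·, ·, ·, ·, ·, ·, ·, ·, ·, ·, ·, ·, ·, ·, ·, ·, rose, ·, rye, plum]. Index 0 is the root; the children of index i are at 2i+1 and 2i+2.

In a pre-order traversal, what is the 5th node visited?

Pre-order visits the node, then its left subtree, then its right subtree.
Visit yew.
At yew: no left child.
At yew: go right to fir.
  Visit fir.
  At fir: go left to poppy.
    Visit poppy.
    At poppy: go left to iris.
      Visit iris.
      At iris: no left child.
      At iris: go right to lime.
        Visit lime.
        At lime: go left to rose.
          rose is a leaf — visit rose.
        At lime: no right child.
    At poppy: go right to ivy.
      Visit ivy.
      At ivy: go left to daisy.
        Visit daisy.
        At daisy: go left to rye.
          rye is a leaf — visit rye.
        At daisy: go right to plum.
          plum is a leaf — visit plum.
      At ivy: no right child.
  At fir: go right to lily.
    lily is a leaf — visit lily.
Full pre-order sequence: yew, fir, poppy, iris, lime, rose, ivy, daisy, rye, plum, lily.

lime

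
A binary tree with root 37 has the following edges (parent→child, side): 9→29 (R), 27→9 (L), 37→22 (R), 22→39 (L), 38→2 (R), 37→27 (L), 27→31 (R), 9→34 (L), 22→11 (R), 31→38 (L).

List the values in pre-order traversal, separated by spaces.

37 27 9 34 29 31 38 2 22 39 11

Pre-order visits the node, then its left subtree, then its right subtree.
Visit 37.
At 37: go left to 27.
  Visit 27.
  At 27: go left to 9.
    Visit 9.
    At 9: go left to 34.
      34 is a leaf — visit 34.
    At 9: go right to 29.
      29 is a leaf — visit 29.
  At 27: go right to 31.
    Visit 31.
    At 31: go left to 38.
      Visit 38.
      At 38: no left child.
      At 38: go right to 2.
        2 is a leaf — visit 2.
    At 31: no right child.
At 37: go right to 22.
  Visit 22.
  At 22: go left to 39.
    39 is a leaf — visit 39.
  At 22: go right to 11.
    11 is a leaf — visit 11.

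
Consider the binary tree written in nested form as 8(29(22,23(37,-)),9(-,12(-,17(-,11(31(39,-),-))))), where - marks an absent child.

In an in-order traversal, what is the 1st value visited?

22

In-order visits the left subtree, then the node, then the right subtree.
At 8: go left to 29.
  At 29: go left to 22.
    22 is a leaf — visit 22.
  Visit 29.
  At 29: go right to 23.
    At 23: go left to 37.
      37 is a leaf — visit 37.
    Visit 23.
    At 23: no right child.
Visit 8.
At 8: go right to 9.
  At 9: no left child.
  Visit 9.
  At 9: go right to 12.
    At 12: no left child.
    Visit 12.
    At 12: go right to 17.
      At 17: no left child.
      Visit 17.
      At 17: go right to 11.
        At 11: go left to 31.
          At 31: go left to 39.
            39 is a leaf — visit 39.
          Visit 31.
          At 31: no right child.
        Visit 11.
        At 11: no right child.
Full in-order sequence: 22, 29, 37, 23, 8, 9, 12, 17, 39, 31, 11.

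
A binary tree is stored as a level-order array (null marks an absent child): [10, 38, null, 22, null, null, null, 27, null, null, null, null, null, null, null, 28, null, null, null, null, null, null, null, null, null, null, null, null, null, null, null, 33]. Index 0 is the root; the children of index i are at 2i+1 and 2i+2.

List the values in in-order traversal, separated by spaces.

In-order visits the left subtree, then the node, then the right subtree.
At 10: go left to 38.
  At 38: go left to 22.
    At 22: go left to 27.
      At 27: go left to 28.
        At 28: go left to 33.
          33 is a leaf — visit 33.
        Visit 28.
        At 28: no right child.
      Visit 27.
      At 27: no right child.
    Visit 22.
    At 22: no right child.
  Visit 38.
  At 38: no right child.
Visit 10.
At 10: no right child.

33 28 27 22 38 10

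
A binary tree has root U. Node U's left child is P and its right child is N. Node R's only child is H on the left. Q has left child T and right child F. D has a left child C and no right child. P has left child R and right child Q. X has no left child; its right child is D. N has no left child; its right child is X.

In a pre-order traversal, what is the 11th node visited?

C

Pre-order visits the node, then its left subtree, then its right subtree.
Visit U.
At U: go left to P.
  Visit P.
  At P: go left to R.
    Visit R.
    At R: go left to H.
      H is a leaf — visit H.
    At R: no right child.
  At P: go right to Q.
    Visit Q.
    At Q: go left to T.
      T is a leaf — visit T.
    At Q: go right to F.
      F is a leaf — visit F.
At U: go right to N.
  Visit N.
  At N: no left child.
  At N: go right to X.
    Visit X.
    At X: no left child.
    At X: go right to D.
      Visit D.
      At D: go left to C.
        C is a leaf — visit C.
      At D: no right child.
Full pre-order sequence: U, P, R, H, Q, T, F, N, X, D, C.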